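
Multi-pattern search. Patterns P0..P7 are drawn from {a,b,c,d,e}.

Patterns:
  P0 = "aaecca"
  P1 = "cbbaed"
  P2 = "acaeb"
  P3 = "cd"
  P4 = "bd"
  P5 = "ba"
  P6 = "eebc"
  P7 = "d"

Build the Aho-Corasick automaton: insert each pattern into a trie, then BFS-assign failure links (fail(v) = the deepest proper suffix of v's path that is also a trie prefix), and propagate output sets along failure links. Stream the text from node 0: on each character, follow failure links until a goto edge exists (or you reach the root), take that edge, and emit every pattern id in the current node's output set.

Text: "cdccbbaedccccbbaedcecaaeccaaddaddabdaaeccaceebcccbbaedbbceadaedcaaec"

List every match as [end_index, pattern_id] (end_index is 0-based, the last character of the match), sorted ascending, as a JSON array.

Build automaton:
Trie nodes:
  0='ε' goto a→1 b→18 c→7 d→25 e→21
  1='a' goto a→2 c→13
  2='aa' goto e→3
  3='aae' goto c→4
  4='aaec' goto c→5
  5='aaecc' goto a→6
  6='aaecca' goto ·  [P0 ends]
  7='c' goto b→8 d→17
  8='cb' goto b→9
  9='cbb' goto a→10
  10='cbba' goto e→11
  11='cbbae' goto d→12
  12='cbbaed' goto ·  [P1 ends]
  13='ac' goto a→14
  14='aca' goto e→15
  15='acae' goto b→16
  16='acaeb' goto ·  [P2 ends]
  17='cd' goto ·  [P3 ends]
  18='b' goto a→20 d→19
  19='bd' goto ·  [P4 ends]
  20='ba' goto ·  [P5 ends]
  21='e' goto e→22
  22='ee' goto b→23
  23='eeb' goto c→24
  24='eebc' goto ·  [P6 ends]
  25='d' goto ·  [P7 ends]

Failure links (BFS by depth):
  fail(1) 'a': from fail(0)=0 chase 'a': 0 ⇒ 0;  out=∅∪out(0)=∅
  fail(7) 'c': from fail(0)=0 chase 'c': 0 ⇒ 0;  out=∅∪out(0)=∅
  fail(18) 'b': from fail(0)=0 chase 'b': 0 ⇒ 0;  out=∅∪out(0)=∅
  fail(21) 'e': from fail(0)=0 chase 'e': 0 ⇒ 0;  out=∅∪out(0)=∅
  fail(25) 'd': from fail(0)=0 chase 'd': 0 ⇒ 0;  out={7}∪out(0)={7}
  fail(2) 'aa': from fail(1)=0 chase 'a': 0 ⇒ 1;  out=∅∪out(1)=∅
  fail(8) 'cb': from fail(7)=0 chase 'b': 0 ⇒ 18;  out=∅∪out(18)=∅
  fail(13) 'ac': from fail(1)=0 chase 'c': 0 ⇒ 7;  out=∅∪out(7)=∅
  fail(17) 'cd': from fail(7)=0 chase 'd': 0 ⇒ 25;  out={3}∪out(25)={3,7}
  fail(19) 'bd': from fail(18)=0 chase 'd': 0 ⇒ 25;  out={4}∪out(25)={4,7}
  fail(20) 'ba': from fail(18)=0 chase 'a': 0 ⇒ 1;  out={5}∪out(1)={5}
  fail(22) 'ee': from fail(21)=0 chase 'e': 0 ⇒ 21;  out=∅∪out(21)=∅
  fail(3) 'aae': from fail(2)=1 chase 'e': 1→0 ⇒ 21;  out=∅∪out(21)=∅
  fail(9) 'cbb': from fail(8)=18 chase 'b': 18→0 ⇒ 18;  out=∅∪out(18)=∅
  fail(14) 'aca': from fail(13)=7 chase 'a': 7→0 ⇒ 1;  out=∅∪out(1)=∅
  fail(23) 'eeb': from fail(22)=21 chase 'b': 21→0 ⇒ 18;  out=∅∪out(18)=∅
  fail(4) 'aaec': from fail(3)=21 chase 'c': 21→0 ⇒ 7;  out=∅∪out(7)=∅
  fail(10) 'cbba': from fail(9)=18 chase 'a': 18 ⇒ 20;  out=∅∪out(20)={5}
  fail(15) 'acae': from fail(14)=1 chase 'e': 1→0 ⇒ 21;  out=∅∪out(21)=∅
  fail(24) 'eebc': from fail(23)=18 chase 'c': 18→0 ⇒ 7;  out={6}∪out(7)={6}
  fail(5) 'aaecc': from fail(4)=7 chase 'c': 7→0 ⇒ 7;  out=∅∪out(7)=∅
  fail(11) 'cbbae': from fail(10)=20 chase 'e': 20→1→0 ⇒ 21;  out=∅∪out(21)=∅
  fail(16) 'acaeb': from fail(15)=21 chase 'b': 21→0 ⇒ 18;  out={2}∪out(18)={2}
  fail(6) 'aaecca': from fail(5)=7 chase 'a': 7→0 ⇒ 1;  out={0}∪out(1)={0}
  fail(12) 'cbbaed': from fail(11)=21 chase 'd': 21→0 ⇒ 25;  out={1}∪out(25)={1,7}

Text stream:
i=0 'c': node 0→7
i=1 'd': node 7→17  ** P3@[0:1],P7@[1:1]
i=2 'c': node 17→7 ·f
i=3 'c': node 7→7 ·f
i=4 'b': node 7→8
i=5 'b': node 8→9
i=6 'a': node 9→10  ** P5@[5:6]
i=7 'e': node 10→11
i=8 'd': node 11→12  ** P1@[3:8],P7@[8:8]
i=9 'c': node 12→7 ·f
i=10 'c': node 7→7 ·f
i=11 'c': node 7→7 ·f
i=12 'c': node 7→7 ·f
i=13 'b': node 7→8
i=14 'b': node 8→9
i=15 'a': node 9→10  ** P5@[14:15]
i=16 'e': node 10→11
i=17 'd': node 11→12  ** P1@[12:17],P7@[17:17]
i=18 'c': node 12→7 ·f
i=19 'e': node 7→21 ·f
i=20 'c': node 21→7 ·f
i=21 'a': node 7→1 ·f
i=22 'a': node 1→2
i=23 'e': node 2→3
i=24 'c': node 3→4
i=25 'c': node 4→5
i=26 'a': node 5→6  ** P0@[21:26]
i=27 'a': node 6→2 ·f
i=28 'd': node 2→25 ·f  ** P7@[28:28]
i=29 'd': node 25→25 ·f  ** P7@[29:29]
i=30 'a': node 25→1 ·f
i=31 'd': node 1→25 ·f  ** P7@[31:31]
i=32 'd': node 25→25 ·f  ** P7@[32:32]
i=33 'a': node 25→1 ·f
i=34 'b': node 1→18 ·f
i=35 'd': node 18→19  ** P4@[34:35],P7@[35:35]
i=36 'a': node 19→1 ·f
i=37 'a': node 1→2
i=38 'e': node 2→3
i=39 'c': node 3→4
i=40 'c': node 4→5
i=41 'a': node 5→6  ** P0@[36:41]
i=42 'c': node 6→13 ·f
i=43 'e': node 13→21 ·f
i=44 'e': node 21→22
i=45 'b': node 22→23
i=46 'c': node 23→24  ** P6@[43:46]
i=47 'c': node 24→7 ·f
i=48 'c': node 7→7 ·f
i=49 'b': node 7→8
i=50 'b': node 8→9
i=51 'a': node 9→10  ** P5@[50:51]
i=52 'e': node 10→11
i=53 'd': node 11→12  ** P1@[48:53],P7@[53:53]
i=54 'b': node 12→18 ·f
i=55 'b': node 18→18 ·f
i=56 'c': node 18→7 ·f
i=57 'e': node 7→21 ·f
i=58 'a': node 21→1 ·f
i=59 'd': node 1→25 ·f  ** P7@[59:59]
i=60 'a': node 25→1 ·f
i=61 'e': node 1→21 ·f
i=62 'd': node 21→25 ·f  ** P7@[62:62]
i=63 'c': node 25→7 ·f
i=64 'a': node 7→1 ·f
i=65 'a': node 1→2
i=66 'e': node 2→3
i=67 'c': node 3→4

Matches: [[1,3],[1,7],[6,5],[8,1],[8,7],[15,5],[17,1],[17,7],[26,0],[28,7],[29,7],[31,7],[32,7],[35,4],[35,7],[41,0],[46,6],[51,5],[53,1],[53,7],[59,7],[62,7]]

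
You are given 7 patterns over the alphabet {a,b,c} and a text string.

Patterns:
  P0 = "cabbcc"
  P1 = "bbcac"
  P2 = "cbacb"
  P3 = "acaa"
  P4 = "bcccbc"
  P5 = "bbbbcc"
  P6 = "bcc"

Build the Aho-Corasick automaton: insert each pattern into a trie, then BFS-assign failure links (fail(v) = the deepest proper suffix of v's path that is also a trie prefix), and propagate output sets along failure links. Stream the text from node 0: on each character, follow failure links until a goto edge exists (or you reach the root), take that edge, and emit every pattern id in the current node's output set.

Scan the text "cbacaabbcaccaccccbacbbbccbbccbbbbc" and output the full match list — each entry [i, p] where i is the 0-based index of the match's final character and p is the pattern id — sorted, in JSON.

Build:
Trie (insert patterns):
  0='ε' goto a→16 b→7 c→1
  1='c' goto a→2 b→12
  2='ca' goto b→3
  3='cab' goto b→4
  4='cabb' goto c→5
  5='cabbc' goto c→6
  6='cabbcc' goto ·  ←P0
  7='b' goto b→8 c→20
  8='bb' goto b→25 c→9
  9='bbc' goto a→10
  10='bbca' goto c→11
  11='bbcac' goto ·  ←P1
  12='cb' goto a→13
  13='cba' goto c→14
  14='cbac' goto b→15
  15='cbacb' goto ·  ←P2
  16='a' goto c→17
  17='ac' goto a→18
  18='aca' goto a→19
  19='acaa' goto ·  ←P3
  20='bc' goto c→21
  21='bcc' goto c→22  ←P6
  22='bccc' goto b→23
  23='bcccb' goto c→24
  24='bcccbc' goto ·  ←P4
  25='bbb' goto b→26
  26='bbbb' goto c→27
  27='bbbbc' goto c→28
  28='bbbbcc' goto ·  ←P5

Failure links (BFS by depth):
  n1('c'): parent n0 fail=0; on 'c' 0 → fail=0;  out ∅∪∅=∅
  n7('b'): parent n0 fail=0; on 'b' 0 → fail=0;  out ∅∪∅=∅
  n16('a'): parent n0 fail=0; on 'a' 0 → fail=0;  out ∅∪∅=∅
  n2('ca'): parent n1 fail=0; on 'a' 0 → fail=16;  out ∅∪∅=∅
  n8('bb'): parent n7 fail=0; on 'b' 0 → fail=7;  out ∅∪∅=∅
  n12('cb'): parent n1 fail=0; on 'b' 0 → fail=7;  out ∅∪∅=∅
  n17('ac'): parent n16 fail=0; on 'c' 0 → fail=1;  out ∅∪∅=∅
  n20('bc'): parent n7 fail=0; on 'c' 0 → fail=1;  out ∅∪∅=∅
  n3('cab'): parent n2 fail=16; on 'b' 16→0 → fail=7;  out ∅∪∅=∅
  n9('bbc'): parent n8 fail=7; on 'c' 7 → fail=20;  out ∅∪∅=∅
  n13('cba'): parent n12 fail=7; on 'a' 7→0 → fail=16;  out ∅∪∅=∅
  n18('aca'): parent n17 fail=1; on 'a' 1 → fail=2;  out ∅∪∅=∅
  n21('bcc'): parent n20 fail=1; on 'c' 1→0 → fail=1;  out {6}∪∅={6}
  n25('bbb'): parent n8 fail=7; on 'b' 7 → fail=8;  out ∅∪∅=∅
  n4('cabb'): parent n3 fail=7; on 'b' 7 → fail=8;  out ∅∪∅=∅
  n10('bbca'): parent n9 fail=20; on 'a' 20→1 → fail=2;  out ∅∪∅=∅
  n14('cbac'): parent n13 fail=16; on 'c' 16 → fail=17;  out ∅∪∅=∅
  n19('acaa'): parent n18 fail=2; on 'a' 2→16→0 → fail=16;  out {3}∪∅={3}
  n22('bccc'): parent n21 fail=1; on 'c' 1→0 → fail=1;  out ∅∪∅=∅
  n26('bbbb'): parent n25 fail=8; on 'b' 8 → fail=25;  out ∅∪∅=∅
  n5('cabbc'): parent n4 fail=8; on 'c' 8 → fail=9;  out ∅∪∅=∅
  n11('bbcac'): parent n10 fail=2; on 'c' 2→16 → fail=17;  out {1}∪∅={1}
  n15('cbacb'): parent n14 fail=17; on 'b' 17→1 → fail=12;  out {2}∪∅={2}
  n23('bcccb'): parent n22 fail=1; on 'b' 1 → fail=12;  out ∅∪∅=∅
  n27('bbbbc'): parent n26 fail=25; on 'c' 25→8 → fail=9;  out ∅∪∅=∅
  n6('cabbcc'): parent n5 fail=9; on 'c' 9→20 → fail=21;  out {0}∪{6}={0,6}
  n24('bcccbc'): parent n23 fail=12; on 'c' 12→7 → fail=20;  out {4}∪∅={4}
  n28('bbbbcc'): parent n27 fail=9; on 'c' 9→20 → fail=21;  out {5}∪{6}={5,6}

Run:
[0] read 'c'  n0⇒n1
[1] read 'b'  n1⇒n12
[2] read 'a'  n12⇒n13
[3] read 'c'  n13⇒n14
[4] read 'a'  n14⇒n18 (fail-walked)
[5] read 'a'  n18⇒n19  emit P3@[2:5]
[6] read 'b'  n19⇒n7 (fail-walked)
[7] read 'b'  n7⇒n8
[8] read 'c'  n8⇒n9
[9] read 'a'  n9⇒n10
[10] read 'c'  n10⇒n11  emit P1@[6:10]
[11] read 'c'  n11⇒n1 (fail-walked)
[12] read 'a'  n1⇒n2
[13] read 'c'  n2⇒n17 (fail-walked)
[14] read 'c'  n17⇒n1 (fail-walked)
[15] read 'c'  n1⇒n1 (fail-walked)
[16] read 'c'  n1⇒n1 (fail-walked)
[17] read 'b'  n1⇒n12
[18] read 'a'  n12⇒n13
[19] read 'c'  n13⇒n14
[20] read 'b'  n14⇒n15  emit P2@[16:20]
[21] read 'b'  n15⇒n8 (fail-walked)
[22] read 'b'  n8⇒n25
[23] read 'c'  n25⇒n9 (fail-walked)
[24] read 'c'  n9⇒n21 (fail-walked)  emit P6@[22:24]
[25] read 'b'  n21⇒n12 (fail-walked)
[26] read 'b'  n12⇒n8 (fail-walked)
[27] read 'c'  n8⇒n9
[28] read 'c'  n9⇒n21 (fail-walked)  emit P6@[26:28]
[29] read 'b'  n21⇒n12 (fail-walked)
[30] read 'b'  n12⇒n8 (fail-walked)
[31] read 'b'  n8⇒n25
[32] read 'b'  n25⇒n26
[33] read 'c'  n26⇒n27

Matches: [[5,3],[10,1],[20,2],[24,6],[28,6]]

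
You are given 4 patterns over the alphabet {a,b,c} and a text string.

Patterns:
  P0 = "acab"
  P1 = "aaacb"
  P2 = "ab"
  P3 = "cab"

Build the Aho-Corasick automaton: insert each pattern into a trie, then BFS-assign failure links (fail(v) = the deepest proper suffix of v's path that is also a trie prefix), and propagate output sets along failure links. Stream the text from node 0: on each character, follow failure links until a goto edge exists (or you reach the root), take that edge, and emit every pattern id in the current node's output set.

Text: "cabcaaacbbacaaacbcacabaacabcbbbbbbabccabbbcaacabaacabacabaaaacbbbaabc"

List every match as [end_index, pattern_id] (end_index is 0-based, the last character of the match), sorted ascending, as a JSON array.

Build:
Trie nodes:
  0='ε' goto a→1 c→10
  1='a' goto a→5 b→9 c→2
  2='ac' goto a→3
  3='aca' goto b→4
  4='acab' goto ·  ←P0
  5='aa' goto a→6
  6='aaa' goto c→7
  7='aaac' goto b→8
  8='aaacb' goto ·  ←P1
  9='ab' goto ·  ←P2
  10='c' goto a→11
  11='ca' goto b→12
  12='cab' goto ·  ←P3

BFS fail/out derivation:
  n1('a'): parent n0 fail=0; on 'a' 0 → fail=0;  out ∅∪∅=∅
  n10('c'): parent n0 fail=0; on 'c' 0 → fail=0;  out ∅∪∅=∅
  n2('ac'): parent n1 fail=0; on 'c' 0 → fail=10;  out ∅∪∅=∅
  n5('aa'): parent n1 fail=0; on 'a' 0 → fail=1;  out ∅∪∅=∅
  n9('ab'): parent n1 fail=0; on 'b' 0 → fail=0;  out {2}∪∅={2}
  n11('ca'): parent n10 fail=0; on 'a' 0 → fail=1;  out ∅∪∅=∅
  n3('aca'): parent n2 fail=10; on 'a' 10 → fail=11;  out ∅∪∅=∅
  n6('aaa'): parent n5 fail=1; on 'a' 1 → fail=5;  out ∅∪∅=∅
  n12('cab'): parent n11 fail=1; on 'b' 1 → fail=9;  out {3}∪{2}={2,3}
  n4('acab'): parent n3 fail=11; on 'b' 11 → fail=12;  out {0}∪{2,3}={0,2,3}
  n7('aaac'): parent n6 fail=5; on 'c' 5→1 → fail=2;  out ∅∪∅=∅
  n8('aaacb'): parent n7 fail=2; on 'b' 2→10→0 → fail=0;  out {1}∪∅={1}

Text stream:
pos 0 'c': at 10
pos 1 'a': at 11
pos 2 'b': at 12  ** P2@[1:2],P3@[0:2]
pos 3 'c': at 10 (fail-walked)
pos 4 'a': at 11
pos 5 'a': at 5 (fail-walked)
pos 6 'a': at 6
pos 7 'c': at 7
pos 8 'b': at 8  ** P1@[4:8]
pos 9 'b': at 0 (fail-walked)
pos 10 'a': at 1
pos 11 'c': at 2
pos 12 'a': at 3
pos 13 'a': at 5 (fail-walked)
pos 14 'a': at 6
pos 15 'c': at 7
pos 16 'b': at 8  ** P1@[12:16]
pos 17 'c': at 10 (fail-walked)
pos 18 'a': at 11
pos 19 'c': at 2 (fail-walked)
pos 20 'a': at 3
pos 21 'b': at 4  ** P0@[18:21],P2@[20:21],P3@[19:21]
pos 22 'a': at 1 (fail-walked)
pos 23 'a': at 5
pos 24 'c': at 2 (fail-walked)
pos 25 'a': at 3
pos 26 'b': at 4  ** P0@[23:26],P2@[25:26],P3@[24:26]
pos 27 'c': at 10 (fail-walked)
pos 28 'b': at 0 (fail-walked)
pos 29 'b': at 0
pos 30 'b': at 0
pos 31 'b': at 0
pos 32 'b': at 0
pos 33 'b': at 0
pos 34 'a': at 1
pos 35 'b': at 9  ** P2@[34:35]
pos 36 'c': at 10 (fail-walked)
pos 37 'c': at 10 (fail-walked)
pos 38 'a': at 11
pos 39 'b': at 12  ** P2@[38:39],P3@[37:39]
pos 40 'b': at 0 (fail-walked)
pos 41 'b': at 0
pos 42 'c': at 10
pos 43 'a': at 11
pos 44 'a': at 5 (fail-walked)
pos 45 'c': at 2 (fail-walked)
pos 46 'a': at 3
pos 47 'b': at 4  ** P0@[44:47],P2@[46:47],P3@[45:47]
pos 48 'a': at 1 (fail-walked)
pos 49 'a': at 5
pos 50 'c': at 2 (fail-walked)
pos 51 'a': at 3
pos 52 'b': at 4  ** P0@[49:52],P2@[51:52],P3@[50:52]
pos 53 'a': at 1 (fail-walked)
pos 54 'c': at 2
pos 55 'a': at 3
pos 56 'b': at 4  ** P0@[53:56],P2@[55:56],P3@[54:56]
pos 57 'a': at 1 (fail-walked)
pos 58 'a': at 5
pos 59 'a': at 6
pos 60 'a': at 6 (fail-walked)
pos 61 'c': at 7
pos 62 'b': at 8  ** P1@[58:62]
pos 63 'b': at 0 (fail-walked)
pos 64 'b': at 0
pos 65 'a': at 1
pos 66 'a': at 5
pos 67 'b': at 9 (fail-walked)  ** P2@[66:67]
pos 68 'c': at 10 (fail-walked)

Matches: [[2,2],[2,3],[8,1],[16,1],[21,0],[21,2],[21,3],[26,0],[26,2],[26,3],[35,2],[39,2],[39,3],[47,0],[47,2],[47,3],[52,0],[52,2],[52,3],[56,0],[56,2],[56,3],[62,1],[67,2]]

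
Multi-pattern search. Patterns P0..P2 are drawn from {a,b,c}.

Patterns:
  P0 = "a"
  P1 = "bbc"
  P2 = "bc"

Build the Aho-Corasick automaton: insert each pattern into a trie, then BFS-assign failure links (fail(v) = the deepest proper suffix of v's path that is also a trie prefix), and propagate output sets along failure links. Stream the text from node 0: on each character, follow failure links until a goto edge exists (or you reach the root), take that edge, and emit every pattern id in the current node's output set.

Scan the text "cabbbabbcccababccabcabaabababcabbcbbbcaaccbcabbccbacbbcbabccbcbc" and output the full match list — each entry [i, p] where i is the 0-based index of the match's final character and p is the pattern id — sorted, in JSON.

Construct AC machine:
Trie nodes:
  0='ε' goto a→1 b→2
  1='a' goto ·  [P0 ends]
  2='b' goto b→3 c→5
  3='bb' goto c→4
  4='bbc' goto ·  [P1 ends]
  5='bc' goto ·  [P2 ends]

BFS fail/out derivation:
  fail(1) 'a': from fail(0)=0 chase 'a': 0 ⇒ 0;  out={0}∪out(0)={0}
  fail(2) 'b': from fail(0)=0 chase 'b': 0 ⇒ 0;  out=∅∪out(0)=∅
  fail(3) 'bb': from fail(2)=0 chase 'b': 0 ⇒ 2;  out=∅∪out(2)=∅
  fail(5) 'bc': from fail(2)=0 chase 'c': 0 ⇒ 0;  out={2}∪out(0)={2}
  fail(4) 'bbc': from fail(3)=2 chase 'c': 2 ⇒ 5;  out={1}∪out(5)={1,2}

Scan:
pos 0 'c': at 0
pos 1 'a': at 1  → match P0@[1:1]
pos 2 'b': at 2 (fail-walked)
pos 3 'b': at 3
pos 4 'b': at 3 (fail-walked)
pos 5 'a': at 1 (fail-walked)  → match P0@[5:5]
pos 6 'b': at 2 (fail-walked)
pos 7 'b': at 3
pos 8 'c': at 4  → match P1@[6:8],P2@[7:8]
pos 9 'c': at 0 (fail-walked)
pos 10 'c': at 0
pos 11 'a': at 1  → match P0@[11:11]
pos 12 'b': at 2 (fail-walked)
pos 13 'a': at 1 (fail-walked)  → match P0@[13:13]
pos 14 'b': at 2 (fail-walked)
pos 15 'c': at 5  → match P2@[14:15]
pos 16 'c': at 0 (fail-walked)
pos 17 'a': at 1  → match P0@[17:17]
pos 18 'b': at 2 (fail-walked)
pos 19 'c': at 5  → match P2@[18:19]
pos 20 'a': at 1 (fail-walked)  → match P0@[20:20]
pos 21 'b': at 2 (fail-walked)
pos 22 'a': at 1 (fail-walked)  → match P0@[22:22]
pos 23 'a': at 1 (fail-walked)  → match P0@[23:23]
pos 24 'b': at 2 (fail-walked)
pos 25 'a': at 1 (fail-walked)  → match P0@[25:25]
pos 26 'b': at 2 (fail-walked)
pos 27 'a': at 1 (fail-walked)  → match P0@[27:27]
pos 28 'b': at 2 (fail-walked)
pos 29 'c': at 5  → match P2@[28:29]
pos 30 'a': at 1 (fail-walked)  → match P0@[30:30]
pos 31 'b': at 2 (fail-walked)
pos 32 'b': at 3
pos 33 'c': at 4  → match P1@[31:33],P2@[32:33]
pos 34 'b': at 2 (fail-walked)
pos 35 'b': at 3
pos 36 'b': at 3 (fail-walked)
pos 37 'c': at 4  → match P1@[35:37],P2@[36:37]
pos 38 'a': at 1 (fail-walked)  → match P0@[38:38]
pos 39 'a': at 1 (fail-walked)  → match P0@[39:39]
pos 40 'c': at 0 (fail-walked)
pos 41 'c': at 0
pos 42 'b': at 2
pos 43 'c': at 5  → match P2@[42:43]
pos 44 'a': at 1 (fail-walked)  → match P0@[44:44]
pos 45 'b': at 2 (fail-walked)
pos 46 'b': at 3
pos 47 'c': at 4  → match P1@[45:47],P2@[46:47]
pos 48 'c': at 0 (fail-walked)
pos 49 'b': at 2
pos 50 'a': at 1 (fail-walked)  → match P0@[50:50]
pos 51 'c': at 0 (fail-walked)
pos 52 'b': at 2
pos 53 'b': at 3
pos 54 'c': at 4  → match P1@[52:54],P2@[53:54]
pos 55 'b': at 2 (fail-walked)
pos 56 'a': at 1 (fail-walked)  → match P0@[56:56]
pos 57 'b': at 2 (fail-walked)
pos 58 'c': at 5  → match P2@[57:58]
pos 59 'c': at 0 (fail-walked)
pos 60 'b': at 2
pos 61 'c': at 5  → match P2@[60:61]
pos 62 'b': at 2 (fail-walked)
pos 63 'c': at 5  → match P2@[62:63]

Result: [[1,0],[5,0],[8,1],[8,2],[11,0],[13,0],[15,2],[17,0],[19,2],[20,0],[22,0],[23,0],[25,0],[27,0],[29,2],[30,0],[33,1],[33,2],[37,1],[37,2],[38,0],[39,0],[43,2],[44,0],[47,1],[47,2],[50,0],[54,1],[54,2],[56,0],[58,2],[61,2],[63,2]]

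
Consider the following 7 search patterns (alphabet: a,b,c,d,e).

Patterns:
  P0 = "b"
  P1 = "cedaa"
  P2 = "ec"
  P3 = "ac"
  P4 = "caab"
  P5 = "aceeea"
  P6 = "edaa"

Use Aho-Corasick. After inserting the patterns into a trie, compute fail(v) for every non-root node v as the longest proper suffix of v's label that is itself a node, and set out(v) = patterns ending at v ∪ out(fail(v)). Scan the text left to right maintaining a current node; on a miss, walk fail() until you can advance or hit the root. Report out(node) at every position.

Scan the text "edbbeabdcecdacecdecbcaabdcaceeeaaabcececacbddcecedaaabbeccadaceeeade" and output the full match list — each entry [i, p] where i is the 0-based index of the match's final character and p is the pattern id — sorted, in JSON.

Build:
Trie nodes:
  0='ε' goto a→9 b→1 c→2 e→7
  1='b' goto ·  ←P0
  2='c' goto a→11 e→3
  3='ce' goto d→4
  4='ced' goto a→5
  5='ceda' goto a→6
  6='cedaa' goto ·  ←P1
  7='e' goto c→8 d→18
  8='ec' goto ·  ←P2
  9='a' goto c→10
  10='ac' goto e→14  ←P3
  11='ca' goto a→12
  12='caa' goto b→13
  13='caab' goto ·  ←P4
  14='ace' goto e→15
  15='acee' goto e→16
  16='aceee' goto a→17
  17='aceeea' goto ·  ←P5
  18='ed' goto a→19
  19='eda' goto a→20
  20='edaa' goto ·  ←P6

Failure links (BFS by depth):
  n1('b'): parent n0 fail=0; on 'b' 0 → fail=0;  out {0}∪∅={0}
  n2('c'): parent n0 fail=0; on 'c' 0 → fail=0;  out ∅∪∅=∅
  n7('e'): parent n0 fail=0; on 'e' 0 → fail=0;  out ∅∪∅=∅
  n9('a'): parent n0 fail=0; on 'a' 0 → fail=0;  out ∅∪∅=∅
  n3('ce'): parent n2 fail=0; on 'e' 0 → fail=7;  out ∅∪∅=∅
  n8('ec'): parent n7 fail=0; on 'c' 0 → fail=2;  out {2}∪∅={2}
  n10('ac'): parent n9 fail=0; on 'c' 0 → fail=2;  out {3}∪∅={3}
  n11('ca'): parent n2 fail=0; on 'a' 0 → fail=9;  out ∅∪∅=∅
  n18('ed'): parent n7 fail=0; on 'd' 0 → fail=0;  out ∅∪∅=∅
  n4('ced'): parent n3 fail=7; on 'd' 7 → fail=18;  out ∅∪∅=∅
  n12('caa'): parent n11 fail=9; on 'a' 9→0 → fail=9;  out ∅∪∅=∅
  n14('ace'): parent n10 fail=2; on 'e' 2 → fail=3;  out ∅∪∅=∅
  n19('eda'): parent n18 fail=0; on 'a' 0 → fail=9;  out ∅∪∅=∅
  n5('ceda'): parent n4 fail=18; on 'a' 18 → fail=19;  out ∅∪∅=∅
  n13('caab'): parent n12 fail=9; on 'b' 9→0 → fail=1;  out {4}∪{0}={0,4}
  n15('acee'): parent n14 fail=3; on 'e' 3→7→0 → fail=7;  out ∅∪∅=∅
  n20('edaa'): parent n19 fail=9; on 'a' 9→0 → fail=9;  out {6}∪∅={6}
  n6('cedaa'): parent n5 fail=19; on 'a' 19 → fail=20;  out {1}∪{6}={1,6}
  n16('aceee'): parent n15 fail=7; on 'e' 7→0 → fail=7;  out ∅∪∅=∅
  n17('aceeea'): parent n16 fail=7; on 'a' 7→0 → fail=9;  out {5}∪∅={5}

Scan:
[0] read 'e'  n0⇒n7
[1] read 'd'  n7⇒n18
[2] read 'b'  n18⇒n1 (fail-walked)  ** P0@[2:2]
[3] read 'b'  n1⇒n1 (fail-walked)  ** P0@[3:3]
[4] read 'e'  n1⇒n7 (fail-walked)
[5] read 'a'  n7⇒n9 (fail-walked)
[6] read 'b'  n9⇒n1 (fail-walked)  ** P0@[6:6]
[7] read 'd'  n1⇒n0 (fail-walked)
[8] read 'c'  n0⇒n2
[9] read 'e'  n2⇒n3
[10] read 'c'  n3⇒n8 (fail-walked)  ** P2@[9:10]
[11] read 'd'  n8⇒n0 (fail-walked)
[12] read 'a'  n0⇒n9
[13] read 'c'  n9⇒n10  ** P3@[12:13]
[14] read 'e'  n10⇒n14
[15] read 'c'  n14⇒n8 (fail-walked)  ** P2@[14:15]
[16] read 'd'  n8⇒n0 (fail-walked)
[17] read 'e'  n0⇒n7
[18] read 'c'  n7⇒n8  ** P2@[17:18]
[19] read 'b'  n8⇒n1 (fail-walked)  ** P0@[19:19]
[20] read 'c'  n1⇒n2 (fail-walked)
[21] read 'a'  n2⇒n11
[22] read 'a'  n11⇒n12
[23] read 'b'  n12⇒n13  ** P0@[23:23],P4@[20:23]
[24] read 'd'  n13⇒n0 (fail-walked)
[25] read 'c'  n0⇒n2
[26] read 'a'  n2⇒n11
[27] read 'c'  n11⇒n10 (fail-walked)  ** P3@[26:27]
[28] read 'e'  n10⇒n14
[29] read 'e'  n14⇒n15
[30] read 'e'  n15⇒n16
[31] read 'a'  n16⇒n17  ** P5@[26:31]
[32] read 'a'  n17⇒n9 (fail-walked)
[33] read 'a'  n9⇒n9 (fail-walked)
[34] read 'b'  n9⇒n1 (fail-walked)  ** P0@[34:34]
[35] read 'c'  n1⇒n2 (fail-walked)
[36] read 'e'  n2⇒n3
[37] read 'c'  n3⇒n8 (fail-walked)  ** P2@[36:37]
[38] read 'e'  n8⇒n3 (fail-walked)
[39] read 'c'  n3⇒n8 (fail-walked)  ** P2@[38:39]
[40] read 'a'  n8⇒n11 (fail-walked)
[41] read 'c'  n11⇒n10 (fail-walked)  ** P3@[40:41]
[42] read 'b'  n10⇒n1 (fail-walked)  ** P0@[42:42]
[43] read 'd'  n1⇒n0 (fail-walked)
[44] read 'd'  n0⇒n0
[45] read 'c'  n0⇒n2
[46] read 'e'  n2⇒n3
[47] read 'c'  n3⇒n8 (fail-walked)  ** P2@[46:47]
[48] read 'e'  n8⇒n3 (fail-walked)
[49] read 'd'  n3⇒n4
[50] read 'a'  n4⇒n5
[51] read 'a'  n5⇒n6  ** P1@[47:51],P6@[48:51]
[52] read 'a'  n6⇒n9 (fail-walked)
[53] read 'b'  n9⇒n1 (fail-walked)  ** P0@[53:53]
[54] read 'b'  n1⇒n1 (fail-walked)  ** P0@[54:54]
[55] read 'e'  n1⇒n7 (fail-walked)
[56] read 'c'  n7⇒n8  ** P2@[55:56]
[57] read 'c'  n8⇒n2 (fail-walked)
[58] read 'a'  n2⇒n11
[59] read 'd'  n11⇒n0 (fail-walked)
[60] read 'a'  n0⇒n9
[61] read 'c'  n9⇒n10  ** P3@[60:61]
[62] read 'e'  n10⇒n14
[63] read 'e'  n14⇒n15
[64] read 'e'  n15⇒n16
[65] read 'a'  n16⇒n17  ** P5@[60:65]
[66] read 'd'  n17⇒n0 (fail-walked)
[67] read 'e'  n0⇒n7

Result: [[2,0],[3,0],[6,0],[10,2],[13,3],[15,2],[18,2],[19,0],[23,0],[23,4],[27,3],[31,5],[34,0],[37,2],[39,2],[41,3],[42,0],[47,2],[51,1],[51,6],[53,0],[54,0],[56,2],[61,3],[65,5]]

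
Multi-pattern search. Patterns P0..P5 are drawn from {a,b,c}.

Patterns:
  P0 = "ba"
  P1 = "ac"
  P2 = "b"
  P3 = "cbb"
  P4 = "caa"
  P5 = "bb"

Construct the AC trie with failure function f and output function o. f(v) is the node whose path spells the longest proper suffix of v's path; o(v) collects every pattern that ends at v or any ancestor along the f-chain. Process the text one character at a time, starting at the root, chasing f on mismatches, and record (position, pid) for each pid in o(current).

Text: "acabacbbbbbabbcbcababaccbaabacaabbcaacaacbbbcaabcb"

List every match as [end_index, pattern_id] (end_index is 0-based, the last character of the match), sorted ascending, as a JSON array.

Build automaton:
Trie nodes:
  n0 'ε': a→3 b→1 c→5
  n1 'b': a→2 b→10  ←P2
  n2 'ba': ·  ←P0
  n3 'a': c→4
  n4 'ac': ·  ←P1
  n5 'c': a→8 b→6
  n6 'cb': b→7
  n7 'cbb': ·  ←P3
  n8 'ca': a→9
  n9 'caa': ·  ←P4
  n10 'bb': ·  ←P5

Failure links (BFS by depth):
  n1('b'): parent n0 fail=0; on 'b' 0 → fail=0;  out {2}∪∅={2}
  n3('a'): parent n0 fail=0; on 'a' 0 → fail=0;  out ∅∪∅=∅
  n5('c'): parent n0 fail=0; on 'c' 0 → fail=0;  out ∅∪∅=∅
  n2('ba'): parent n1 fail=0; on 'a' 0 → fail=3;  out {0}∪∅={0}
  n4('ac'): parent n3 fail=0; on 'c' 0 → fail=5;  out {1}∪∅={1}
  n6('cb'): parent n5 fail=0; on 'b' 0 → fail=1;  out ∅∪{2}={2}
  n8('ca'): parent n5 fail=0; on 'a' 0 → fail=3;  out ∅∪∅=∅
  n10('bb'): parent n1 fail=0; on 'b' 0 → fail=1;  out {5}∪{2}={2,5}
  n7('cbb'): parent n6 fail=1; on 'b' 1 → fail=10;  out {3}∪{2,5}={2,3,5}
  n9('caa'): parent n8 fail=3; on 'a' 3→0 → fail=3;  out {4}∪∅={4}

Scan:
[0] read 'a'  n0⇒n3
[1] read 'c'  n3⇒n4  ** P1@[0:1]
[2] read 'a'  n4⇒n8 ·f
[3] read 'b'  n8⇒n1 ·f  ** P2@[3:3]
[4] read 'a'  n1⇒n2  ** P0@[3:4]
[5] read 'c'  n2⇒n4 ·f  ** P1@[4:5]
[6] read 'b'  n4⇒n6 ·f  ** P2@[6:6]
[7] read 'b'  n6⇒n7  ** P2@[7:7],P3@[5:7],P5@[6:7]
[8] read 'b'  n7⇒n10 ·f  ** P2@[8:8],P5@[7:8]
[9] read 'b'  n10⇒n10 ·f  ** P2@[9:9],P5@[8:9]
[10] read 'b'  n10⇒n10 ·f  ** P2@[10:10],P5@[9:10]
[11] read 'a'  n10⇒n2 ·f  ** P0@[10:11]
[12] read 'b'  n2⇒n1 ·f  ** P2@[12:12]
[13] read 'b'  n1⇒n10  ** P2@[13:13],P5@[12:13]
[14] read 'c'  n10⇒n5 ·f
[15] read 'b'  n5⇒n6  ** P2@[15:15]
[16] read 'c'  n6⇒n5 ·f
[17] read 'a'  n5⇒n8
[18] read 'b'  n8⇒n1 ·f  ** P2@[18:18]
[19] read 'a'  n1⇒n2  ** P0@[18:19]
[20] read 'b'  n2⇒n1 ·f  ** P2@[20:20]
[21] read 'a'  n1⇒n2  ** P0@[20:21]
[22] read 'c'  n2⇒n4 ·f  ** P1@[21:22]
[23] read 'c'  n4⇒n5 ·f
[24] read 'b'  n5⇒n6  ** P2@[24:24]
[25] read 'a'  n6⇒n2 ·f  ** P0@[24:25]
[26] read 'a'  n2⇒n3 ·f
[27] read 'b'  n3⇒n1 ·f  ** P2@[27:27]
[28] read 'a'  n1⇒n2  ** P0@[27:28]
[29] read 'c'  n2⇒n4 ·f  ** P1@[28:29]
[30] read 'a'  n4⇒n8 ·f
[31] read 'a'  n8⇒n9  ** P4@[29:31]
[32] read 'b'  n9⇒n1 ·f  ** P2@[32:32]
[33] read 'b'  n1⇒n10  ** P2@[33:33],P5@[32:33]
[34] read 'c'  n10⇒n5 ·f
[35] read 'a'  n5⇒n8
[36] read 'a'  n8⇒n9  ** P4@[34:36]
[37] read 'c'  n9⇒n4 ·f  ** P1@[36:37]
[38] read 'a'  n4⇒n8 ·f
[39] read 'a'  n8⇒n9  ** P4@[37:39]
[40] read 'c'  n9⇒n4 ·f  ** P1@[39:40]
[41] read 'b'  n4⇒n6 ·f  ** P2@[41:41]
[42] read 'b'  n6⇒n7  ** P2@[42:42],P3@[40:42],P5@[41:42]
[43] read 'b'  n7⇒n10 ·f  ** P2@[43:43],P5@[42:43]
[44] read 'c'  n10⇒n5 ·f
[45] read 'a'  n5⇒n8
[46] read 'a'  n8⇒n9  ** P4@[44:46]
[47] read 'b'  n9⇒n1 ·f  ** P2@[47:47]
[48] read 'c'  n1⇒n5 ·f
[49] read 'b'  n5⇒n6  ** P2@[49:49]

Matches: [[1,1],[3,2],[4,0],[5,1],[6,2],[7,2],[7,3],[7,5],[8,2],[8,5],[9,2],[9,5],[10,2],[10,5],[11,0],[12,2],[13,2],[13,5],[15,2],[18,2],[19,0],[20,2],[21,0],[22,1],[24,2],[25,0],[27,2],[28,0],[29,1],[31,4],[32,2],[33,2],[33,5],[36,4],[37,1],[39,4],[40,1],[41,2],[42,2],[42,3],[42,5],[43,2],[43,5],[46,4],[47,2],[49,2]]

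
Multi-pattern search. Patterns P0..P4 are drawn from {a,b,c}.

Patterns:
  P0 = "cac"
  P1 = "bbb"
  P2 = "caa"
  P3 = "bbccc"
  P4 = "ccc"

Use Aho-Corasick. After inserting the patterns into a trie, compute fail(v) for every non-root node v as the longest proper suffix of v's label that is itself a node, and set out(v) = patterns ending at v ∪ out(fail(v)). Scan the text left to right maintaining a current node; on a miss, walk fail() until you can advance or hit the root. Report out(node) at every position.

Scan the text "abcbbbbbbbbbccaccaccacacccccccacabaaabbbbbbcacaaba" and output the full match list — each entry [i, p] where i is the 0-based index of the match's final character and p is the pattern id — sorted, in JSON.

Construct AC machine:
Trie nodes:
  0='ε' goto b→4 c→1
  1='c' goto a→2 c→11
  2='ca' goto a→7 c→3
  3='cac' goto ·  [P0 ends]
  4='b' goto b→5
  5='bb' goto b→6 c→8
  6='bbb' goto ·  [P1 ends]
  7='caa' goto ·  [P2 ends]
  8='bbc' goto c→9
  9='bbcc' goto c→10
  10='bbccc' goto ·  [P3 ends]
  11='cc' goto c→12
  12='ccc' goto ·  [P4 ends]

Failure links (BFS by depth):
  fail(1) 'c': from fail(0)=0 chase 'c': 0 ⇒ 0;  out=∅∪out(0)=∅
  fail(4) 'b': from fail(0)=0 chase 'b': 0 ⇒ 0;  out=∅∪out(0)=∅
  fail(2) 'ca': from fail(1)=0 chase 'a': 0 ⇒ 0;  out=∅∪out(0)=∅
  fail(5) 'bb': from fail(4)=0 chase 'b': 0 ⇒ 4;  out=∅∪out(4)=∅
  fail(11) 'cc': from fail(1)=0 chase 'c': 0 ⇒ 1;  out=∅∪out(1)=∅
  fail(3) 'cac': from fail(2)=0 chase 'c': 0 ⇒ 1;  out={0}∪out(1)={0}
  fail(6) 'bbb': from fail(5)=4 chase 'b': 4 ⇒ 5;  out={1}∪out(5)={1}
  fail(7) 'caa': from fail(2)=0 chase 'a': 0 ⇒ 0;  out={2}∪out(0)={2}
  fail(8) 'bbc': from fail(5)=4 chase 'c': 4→0 ⇒ 1;  out=∅∪out(1)=∅
  fail(12) 'ccc': from fail(11)=1 chase 'c': 1 ⇒ 11;  out={4}∪out(11)={4}
  fail(9) 'bbcc': from fail(8)=1 chase 'c': 1 ⇒ 11;  out=∅∪out(11)=∅
  fail(10) 'bbccc': from fail(9)=11 chase 'c': 11 ⇒ 12;  out={3}∪out(12)={3,4}

Text stream:
pos 0 'a': at 0
pos 1 'b': at 4
pos 2 'c': at 1 ·f
pos 3 'b': at 4 ·f
pos 4 'b': at 5
pos 5 'b': at 6  ** P1@[3:5]
pos 6 'b': at 6 ·f  ** P1@[4:6]
pos 7 'b': at 6 ·f  ** P1@[5:7]
pos 8 'b': at 6 ·f  ** P1@[6:8]
pos 9 'b': at 6 ·f  ** P1@[7:9]
pos 10 'b': at 6 ·f  ** P1@[8:10]
pos 11 'b': at 6 ·f  ** P1@[9:11]
pos 12 'c': at 8 ·f
pos 13 'c': at 9
pos 14 'a': at 2 ·f
pos 15 'c': at 3  ** P0@[13:15]
pos 16 'c': at 11 ·f
pos 17 'a': at 2 ·f
pos 18 'c': at 3  ** P0@[16:18]
pos 19 'c': at 11 ·f
pos 20 'a': at 2 ·f
pos 21 'c': at 3  ** P0@[19:21]
pos 22 'a': at 2 ·f
pos 23 'c': at 3  ** P0@[21:23]
pos 24 'c': at 11 ·f
pos 25 'c': at 12  ** P4@[23:25]
pos 26 'c': at 12 ·f  ** P4@[24:26]
pos 27 'c': at 12 ·f  ** P4@[25:27]
pos 28 'c': at 12 ·f  ** P4@[26:28]
pos 29 'c': at 12 ·f  ** P4@[27:29]
pos 30 'a': at 2 ·f
pos 31 'c': at 3  ** P0@[29:31]
pos 32 'a': at 2 ·f
pos 33 'b': at 4 ·f
pos 34 'a': at 0 ·f
pos 35 'a': at 0
pos 36 'a': at 0
pos 37 'b': at 4
pos 38 'b': at 5
pos 39 'b': at 6  ** P1@[37:39]
pos 40 'b': at 6 ·f  ** P1@[38:40]
pos 41 'b': at 6 ·f  ** P1@[39:41]
pos 42 'b': at 6 ·f  ** P1@[40:42]
pos 43 'c': at 8 ·f
pos 44 'a': at 2 ·f
pos 45 'c': at 3  ** P0@[43:45]
pos 46 'a': at 2 ·f
pos 47 'a': at 7  ** P2@[45:47]
pos 48 'b': at 4 ·f
pos 49 'a': at 0 ·f

Result: [[5,1],[6,1],[7,1],[8,1],[9,1],[10,1],[11,1],[15,0],[18,0],[21,0],[23,0],[25,4],[26,4],[27,4],[28,4],[29,4],[31,0],[39,1],[40,1],[41,1],[42,1],[45,0],[47,2]]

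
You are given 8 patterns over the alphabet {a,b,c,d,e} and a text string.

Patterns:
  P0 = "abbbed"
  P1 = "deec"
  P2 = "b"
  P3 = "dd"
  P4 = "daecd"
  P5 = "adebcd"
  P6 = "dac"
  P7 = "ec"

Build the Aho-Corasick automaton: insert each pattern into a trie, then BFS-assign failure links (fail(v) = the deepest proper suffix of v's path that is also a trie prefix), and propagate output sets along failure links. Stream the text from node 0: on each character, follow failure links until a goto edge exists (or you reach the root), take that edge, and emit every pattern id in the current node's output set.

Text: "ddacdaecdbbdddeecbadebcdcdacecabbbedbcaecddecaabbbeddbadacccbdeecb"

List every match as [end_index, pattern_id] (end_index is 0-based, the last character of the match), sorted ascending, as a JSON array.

Construct AC machine:
Trie nodes:
  n0 'ε': a→1 b→11 d→7 e→23
  n1 'a': b→2 d→17
  n2 'ab': b→3
  n3 'abb': b→4
  n4 'abbb': e→5
  n5 'abbbe': d→6
  n6 'abbbed': ·  [P0 ends]
  n7 'd': a→13 d→12 e→8
  n8 'de': e→9
  n9 'dee': c→10
  n10 'deec': ·  [P1 ends]
  n11 'b': ·  [P2 ends]
  n12 'dd': ·  [P3 ends]
  n13 'da': c→22 e→14
  n14 'dae': c→15
  n15 'daec': d→16
  n16 'daecd': ·  [P4 ends]
  n17 'ad': e→18
  n18 'ade': b→19
  n19 'adeb': c→20
  n20 'adebc': d→21
  n21 'adebcd': ·  [P5 ends]
  n22 'dac': ·  [P6 ends]
  n23 'e': c→24
  n24 'ec': ·  [P7 ends]

Failure links (BFS by depth):
  n1('a'): parent n0 fail=0; on 'a' 0 → fail=0;  out ∅∪∅=∅
  n7('d'): parent n0 fail=0; on 'd' 0 → fail=0;  out ∅∪∅=∅
  n11('b'): parent n0 fail=0; on 'b' 0 → fail=0;  out {2}∪∅={2}
  n23('e'): parent n0 fail=0; on 'e' 0 → fail=0;  out ∅∪∅=∅
  n2('ab'): parent n1 fail=0; on 'b' 0 → fail=11;  out ∅∪{2}={2}
  n8('de'): parent n7 fail=0; on 'e' 0 → fail=23;  out ∅∪∅=∅
  n12('dd'): parent n7 fail=0; on 'd' 0 → fail=7;  out {3}∪∅={3}
  n13('da'): parent n7 fail=0; on 'a' 0 → fail=1;  out ∅∪∅=∅
  n17('ad'): parent n1 fail=0; on 'd' 0 → fail=7;  out ∅∪∅=∅
  n24('ec'): parent n23 fail=0; on 'c' 0 → fail=0;  out {7}∪∅={7}
  n3('abb'): parent n2 fail=11; on 'b' 11→0 → fail=11;  out ∅∪{2}={2}
  n9('dee'): parent n8 fail=23; on 'e' 23→0 → fail=23;  out ∅∪∅=∅
  n14('dae'): parent n13 fail=1; on 'e' 1→0 → fail=23;  out ∅∪∅=∅
  n18('ade'): parent n17 fail=7; on 'e' 7 → fail=8;  out ∅∪∅=∅
  n22('dac'): parent n13 fail=1; on 'c' 1→0 → fail=0;  out {6}∪∅={6}
  n4('abbb'): parent n3 fail=11; on 'b' 11→0 → fail=11;  out ∅∪{2}={2}
  n10('deec'): parent n9 fail=23; on 'c' 23 → fail=24;  out {1}∪{7}={1,7}
  n15('daec'): parent n14 fail=23; on 'c' 23 → fail=24;  out ∅∪{7}={7}
  n19('adeb'): parent n18 fail=8; on 'b' 8→23→0 → fail=11;  out ∅∪{2}={2}
  n5('abbbe'): parent n4 fail=11; on 'e' 11→0 → fail=23;  out ∅∪∅=∅
  n16('daecd'): parent n15 fail=24; on 'd' 24→0 → fail=7;  out {4}∪∅={4}
  n20('adebc'): parent n19 fail=11; on 'c' 11→0 → fail=0;  out ∅∪∅=∅
  n6('abbbed'): parent n5 fail=23; on 'd' 23→0 → fail=7;  out {0}∪∅={0}
  n21('adebcd'): parent n20 fail=0; on 'd' 0 → fail=7;  out {5}∪∅={5}

Scan:
i=0 'd': node 0→7
i=1 'd': node 7→12  emit P3@[0:1]
i=2 'a': node 12→13 (fail-walked)
i=3 'c': node 13→22  emit P6@[1:3]
i=4 'd': node 22→7 (fail-walked)
i=5 'a': node 7→13
i=6 'e': node 13→14
i=7 'c': node 14→15  emit P7@[6:7]
i=8 'd': node 15→16  emit P4@[4:8]
i=9 'b': node 16→11 (fail-walked)  emit P2@[9:9]
i=10 'b': node 11→11 (fail-walked)  emit P2@[10:10]
i=11 'd': node 11→7 (fail-walked)
i=12 'd': node 7→12  emit P3@[11:12]
i=13 'd': node 12→12 (fail-walked)  emit P3@[12:13]
i=14 'e': node 12→8 (fail-walked)
i=15 'e': node 8→9
i=16 'c': node 9→10  emit P1@[13:16],P7@[15:16]
i=17 'b': node 10→11 (fail-walked)  emit P2@[17:17]
i=18 'a': node 11→1 (fail-walked)
i=19 'd': node 1→17
i=20 'e': node 17→18
i=21 'b': node 18→19  emit P2@[21:21]
i=22 'c': node 19→20
i=23 'd': node 20→21  emit P5@[18:23]
i=24 'c': node 21→0 (fail-walked)
i=25 'd': node 0→7
i=26 'a': node 7→13
i=27 'c': node 13→22  emit P6@[25:27]
i=28 'e': node 22→23 (fail-walked)
i=29 'c': node 23→24  emit P7@[28:29]
i=30 'a': node 24→1 (fail-walked)
i=31 'b': node 1→2  emit P2@[31:31]
i=32 'b': node 2→3  emit P2@[32:32]
i=33 'b': node 3→4  emit P2@[33:33]
i=34 'e': node 4→5
i=35 'd': node 5→6  emit P0@[30:35]
i=36 'b': node 6→11 (fail-walked)  emit P2@[36:36]
i=37 'c': node 11→0 (fail-walked)
i=38 'a': node 0→1
i=39 'e': node 1→23 (fail-walked)
i=40 'c': node 23→24  emit P7@[39:40]
i=41 'd': node 24→7 (fail-walked)
i=42 'd': node 7→12  emit P3@[41:42]
i=43 'e': node 12→8 (fail-walked)
i=44 'c': node 8→24 (fail-walked)  emit P7@[43:44]
i=45 'a': node 24→1 (fail-walked)
i=46 'a': node 1→1 (fail-walked)
i=47 'b': node 1→2  emit P2@[47:47]
i=48 'b': node 2→3  emit P2@[48:48]
i=49 'b': node 3→4  emit P2@[49:49]
i=50 'e': node 4→5
i=51 'd': node 5→6  emit P0@[46:51]
i=52 'd': node 6→12 (fail-walked)  emit P3@[51:52]
i=53 'b': node 12→11 (fail-walked)  emit P2@[53:53]
i=54 'a': node 11→1 (fail-walked)
i=55 'd': node 1→17
i=56 'a': node 17→13 (fail-walked)
i=57 'c': node 13→22  emit P6@[55:57]
i=58 'c': node 22→0 (fail-walked)
i=59 'c': node 0→0
i=60 'b': node 0→11  emit P2@[60:60]
i=61 'd': node 11→7 (fail-walked)
i=62 'e': node 7→8
i=63 'e': node 8→9
i=64 'c': node 9→10  emit P1@[61:64],P7@[63:64]
i=65 'b': node 10→11 (fail-walked)  emit P2@[65:65]

All matches (sorted): [[1,3],[3,6],[7,7],[8,4],[9,2],[10,2],[12,3],[13,3],[16,1],[16,7],[17,2],[21,2],[23,5],[27,6],[29,7],[31,2],[32,2],[33,2],[35,0],[36,2],[40,7],[42,3],[44,7],[47,2],[48,2],[49,2],[51,0],[52,3],[53,2],[57,6],[60,2],[64,1],[64,7],[65,2]]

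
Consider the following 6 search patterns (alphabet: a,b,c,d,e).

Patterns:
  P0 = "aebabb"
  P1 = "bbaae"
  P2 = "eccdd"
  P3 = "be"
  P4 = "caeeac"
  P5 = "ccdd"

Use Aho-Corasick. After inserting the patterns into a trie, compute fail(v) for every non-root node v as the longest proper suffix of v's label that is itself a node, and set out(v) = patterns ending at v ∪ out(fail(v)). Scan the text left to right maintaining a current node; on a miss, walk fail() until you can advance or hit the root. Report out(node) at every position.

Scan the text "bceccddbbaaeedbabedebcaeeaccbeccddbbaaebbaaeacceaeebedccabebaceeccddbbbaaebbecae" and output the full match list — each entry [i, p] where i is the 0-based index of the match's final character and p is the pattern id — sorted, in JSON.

Build:
Trie (insert patterns):
  0='ε' goto a→1 b→7 c→18 e→12
  1='a' goto e→2
  2='ae' goto b→3
  3='aeb' goto a→4
  4='aeba' goto b→5
  5='aebab' goto b→6
  6='aebabb' goto ·  ←P0
  7='b' goto b→8 e→17
  8='bb' goto a→9
  9='bba' goto a→10
  10='bbaa' goto e→11
  11='bbaae' goto ·  ←P1
  12='e' goto c→13
  13='ec' goto c→14
  14='ecc' goto d→15
  15='eccd' goto d→16
  16='eccdd' goto ·  ←P2
  17='be' goto ·  ←P3
  18='c' goto a→19 c→24
  19='ca' goto e→20
  20='cae' goto e→21
  21='caee' goto a→22
  22='caeea' goto c→23
  23='caeeac' goto ·  ←P4
  24='cc' goto d→25
  25='ccd' goto d→26
  26='ccdd' goto ·  ←P5

BFS fail/out derivation:
  n1('a'): parent n0 fail=0; on 'a' 0 → fail=0;  out ∅∪∅=∅
  n7('b'): parent n0 fail=0; on 'b' 0 → fail=0;  out ∅∪∅=∅
  n12('e'): parent n0 fail=0; on 'e' 0 → fail=0;  out ∅∪∅=∅
  n18('c'): parent n0 fail=0; on 'c' 0 → fail=0;  out ∅∪∅=∅
  n2('ae'): parent n1 fail=0; on 'e' 0 → fail=12;  out ∅∪∅=∅
  n8('bb'): parent n7 fail=0; on 'b' 0 → fail=7;  out ∅∪∅=∅
  n13('ec'): parent n12 fail=0; on 'c' 0 → fail=18;  out ∅∪∅=∅
  n17('be'): parent n7 fail=0; on 'e' 0 → fail=12;  out {3}∪∅={3}
  n19('ca'): parent n18 fail=0; on 'a' 0 → fail=1;  out ∅∪∅=∅
  n24('cc'): parent n18 fail=0; on 'c' 0 → fail=18;  out ∅∪∅=∅
  n3('aeb'): parent n2 fail=12; on 'b' 12→0 → fail=7;  out ∅∪∅=∅
  n9('bba'): parent n8 fail=7; on 'a' 7→0 → fail=1;  out ∅∪∅=∅
  n14('ecc'): parent n13 fail=18; on 'c' 18 → fail=24;  out ∅∪∅=∅
  n20('cae'): parent n19 fail=1; on 'e' 1 → fail=2;  out ∅∪∅=∅
  n25('ccd'): parent n24 fail=18; on 'd' 18→0 → fail=0;  out ∅∪∅=∅
  n4('aeba'): parent n3 fail=7; on 'a' 7→0 → fail=1;  out ∅∪∅=∅
  n10('bbaa'): parent n9 fail=1; on 'a' 1→0 → fail=1;  out ∅∪∅=∅
  n15('eccd'): parent n14 fail=24; on 'd' 24 → fail=25;  out ∅∪∅=∅
  n21('caee'): parent n20 fail=2; on 'e' 2→12→0 → fail=12;  out ∅∪∅=∅
  n26('ccdd'): parent n25 fail=0; on 'd' 0 → fail=0;  out {5}∪∅={5}
  n5('aebab'): parent n4 fail=1; on 'b' 1→0 → fail=7;  out ∅∪∅=∅
  n11('bbaae'): parent n10 fail=1; on 'e' 1 → fail=2;  out {1}∪∅={1}
  n16('eccdd'): parent n15 fail=25; on 'd' 25 → fail=26;  out {2}∪{5}={2,5}
  n22('caeea'): parent n21 fail=12; on 'a' 12→0 → fail=1;  out ∅∪∅=∅
  n6('aebabb'): parent n5 fail=7; on 'b' 7 → fail=8;  out {0}∪∅={0}
  n23('caeeac'): parent n22 fail=1; on 'c' 1→0 → fail=18;  out {4}∪∅={4}

Text stream:
[0] read 'b'  n0⇒n7
[1] read 'c'  n7⇒n18 ·f
[2] read 'e'  n18⇒n12 ·f
[3] read 'c'  n12⇒n13
[4] read 'c'  n13⇒n14
[5] read 'd'  n14⇒n15
[6] read 'd'  n15⇒n16  → match P2@[2:6],P5@[3:6]
[7] read 'b'  n16⇒n7 ·f
[8] read 'b'  n7⇒n8
[9] read 'a'  n8⇒n9
[10] read 'a'  n9⇒n10
[11] read 'e'  n10⇒n11  → match P1@[7:11]
[12] read 'e'  n11⇒n12 ·f
[13] read 'd'  n12⇒n0 ·f
[14] read 'b'  n0⇒n7
[15] read 'a'  n7⇒n1 ·f
[16] read 'b'  n1⇒n7 ·f
[17] read 'e'  n7⇒n17  → match P3@[16:17]
[18] read 'd'  n17⇒n0 ·f
[19] read 'e'  n0⇒n12
[20] read 'b'  n12⇒n7 ·f
[21] read 'c'  n7⇒n18 ·f
[22] read 'a'  n18⇒n19
[23] read 'e'  n19⇒n20
[24] read 'e'  n20⇒n21
[25] read 'a'  n21⇒n22
[26] read 'c'  n22⇒n23  → match P4@[21:26]
[27] read 'c'  n23⇒n24 ·f
[28] read 'b'  n24⇒n7 ·f
[29] read 'e'  n7⇒n17  → match P3@[28:29]
[30] read 'c'  n17⇒n13 ·f
[31] read 'c'  n13⇒n14
[32] read 'd'  n14⇒n15
[33] read 'd'  n15⇒n16  → match P2@[29:33],P5@[30:33]
[34] read 'b'  n16⇒n7 ·f
[35] read 'b'  n7⇒n8
[36] read 'a'  n8⇒n9
[37] read 'a'  n9⇒n10
[38] read 'e'  n10⇒n11  → match P1@[34:38]
[39] read 'b'  n11⇒n3 ·f
[40] read 'b'  n3⇒n8 ·f
[41] read 'a'  n8⇒n9
[42] read 'a'  n9⇒n10
[43] read 'e'  n10⇒n11  → match P1@[39:43]
[44] read 'a'  n11⇒n1 ·f
[45] read 'c'  n1⇒n18 ·f
[46] read 'c'  n18⇒n24
[47] read 'e'  n24⇒n12 ·f
[48] read 'a'  n12⇒n1 ·f
[49] read 'e'  n1⇒n2
[50] read 'e'  n2⇒n12 ·f
[51] read 'b'  n12⇒n7 ·f
[52] read 'e'  n7⇒n17  → match P3@[51:52]
[53] read 'd'  n17⇒n0 ·f
[54] read 'c'  n0⇒n18
[55] read 'c'  n18⇒n24
[56] read 'a'  n24⇒n19 ·f
[57] read 'b'  n19⇒n7 ·f
[58] read 'e'  n7⇒n17  → match P3@[57:58]
[59] read 'b'  n17⇒n7 ·f
[60] read 'a'  n7⇒n1 ·f
[61] read 'c'  n1⇒n18 ·f
[62] read 'e'  n18⇒n12 ·f
[63] read 'e'  n12⇒n12 ·f
[64] read 'c'  n12⇒n13
[65] read 'c'  n13⇒n14
[66] read 'd'  n14⇒n15
[67] read 'd'  n15⇒n16  → match P2@[63:67],P5@[64:67]
[68] read 'b'  n16⇒n7 ·f
[69] read 'b'  n7⇒n8
[70] read 'b'  n8⇒n8 ·f
[71] read 'a'  n8⇒n9
[72] read 'a'  n9⇒n10
[73] read 'e'  n10⇒n11  → match P1@[69:73]
[74] read 'b'  n11⇒n3 ·f
[75] read 'b'  n3⇒n8 ·f
[76] read 'e'  n8⇒n17 ·f  → match P3@[75:76]
[77] read 'c'  n17⇒n13 ·f
[78] read 'a'  n13⇒n19 ·f
[79] read 'e'  n19⇒n20

Result: [[6,2],[6,5],[11,1],[17,3],[26,4],[29,3],[33,2],[33,5],[38,1],[43,1],[52,3],[58,3],[67,2],[67,5],[73,1],[76,3]]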